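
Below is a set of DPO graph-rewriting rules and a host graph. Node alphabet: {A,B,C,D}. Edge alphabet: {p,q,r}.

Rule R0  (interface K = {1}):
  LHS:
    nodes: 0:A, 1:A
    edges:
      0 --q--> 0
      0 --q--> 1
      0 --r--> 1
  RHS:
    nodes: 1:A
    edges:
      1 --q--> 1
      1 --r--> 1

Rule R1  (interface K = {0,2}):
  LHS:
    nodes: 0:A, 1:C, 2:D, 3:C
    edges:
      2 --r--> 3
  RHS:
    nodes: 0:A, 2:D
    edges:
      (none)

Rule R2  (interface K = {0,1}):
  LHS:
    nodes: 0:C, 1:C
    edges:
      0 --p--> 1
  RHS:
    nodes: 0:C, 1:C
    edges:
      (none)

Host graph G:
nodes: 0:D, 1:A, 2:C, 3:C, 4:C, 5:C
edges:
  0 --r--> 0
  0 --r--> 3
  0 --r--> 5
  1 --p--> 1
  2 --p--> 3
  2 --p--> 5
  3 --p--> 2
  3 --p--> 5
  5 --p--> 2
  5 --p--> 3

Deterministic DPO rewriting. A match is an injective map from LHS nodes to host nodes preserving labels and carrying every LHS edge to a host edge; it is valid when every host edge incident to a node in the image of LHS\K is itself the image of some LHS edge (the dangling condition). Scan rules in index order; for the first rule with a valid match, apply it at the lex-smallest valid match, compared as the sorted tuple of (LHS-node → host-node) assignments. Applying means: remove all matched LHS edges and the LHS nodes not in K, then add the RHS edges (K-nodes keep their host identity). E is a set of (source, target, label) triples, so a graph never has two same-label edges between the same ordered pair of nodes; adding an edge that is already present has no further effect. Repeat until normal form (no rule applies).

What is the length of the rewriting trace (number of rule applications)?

Answer: 8

Derivation:
start.  V:6 E:10  edges: 0-r->0 0-r->3 0-r->5 1-p->1 2-p->3 2-p->5 3-p->2 3-p->5 5-p->2 5-p->3
1. fire R2 via {0↦2, 1↦3}  →  V:6 E:9  edges: 0-r->0 0-r->3 0-r->5 1-p->1 2-p->5 3-p->2 3-p->5 5-p->2 5-p->3
2. fire R2 via {0↦2, 1↦5}  →  V:6 E:8  edges: 0-r->0 0-r->3 0-r->5 1-p->1 3-p->2 3-p->5 5-p->2 5-p->3
3. fire R2 via {0↦3, 1↦2}  →  V:6 E:7  edges: 0-r->0 0-r->3 0-r->5 1-p->1 3-p->5 5-p->2 5-p->3
4. fire R2 via {0↦3, 1↦5}  →  V:6 E:6  edges: 0-r->0 0-r->3 0-r->5 1-p->1 5-p->2 5-p->3
5. fire R2 via {0↦5, 1↦2}  →  V:6 E:5  edges: 0-r->0 0-r->3 0-r->5 1-p->1 5-p->3
6. fire R2 via {0↦5, 1↦3}  →  V:6 E:4  edges: 0-r->0 0-r->3 0-r->5 1-p->1
7. fire R1 via {0↦1, 1↦2, 2↦0, 3↦3}  →  V:4 E:3  edges: 0-r->0 0-r->5 1-p->1
8. fire R1 via {0↦1, 1↦4, 2↦0, 3↦5}  →  V:2 E:2  edges: 0-r->0 1-p->1
normal form: no rule applies after step 8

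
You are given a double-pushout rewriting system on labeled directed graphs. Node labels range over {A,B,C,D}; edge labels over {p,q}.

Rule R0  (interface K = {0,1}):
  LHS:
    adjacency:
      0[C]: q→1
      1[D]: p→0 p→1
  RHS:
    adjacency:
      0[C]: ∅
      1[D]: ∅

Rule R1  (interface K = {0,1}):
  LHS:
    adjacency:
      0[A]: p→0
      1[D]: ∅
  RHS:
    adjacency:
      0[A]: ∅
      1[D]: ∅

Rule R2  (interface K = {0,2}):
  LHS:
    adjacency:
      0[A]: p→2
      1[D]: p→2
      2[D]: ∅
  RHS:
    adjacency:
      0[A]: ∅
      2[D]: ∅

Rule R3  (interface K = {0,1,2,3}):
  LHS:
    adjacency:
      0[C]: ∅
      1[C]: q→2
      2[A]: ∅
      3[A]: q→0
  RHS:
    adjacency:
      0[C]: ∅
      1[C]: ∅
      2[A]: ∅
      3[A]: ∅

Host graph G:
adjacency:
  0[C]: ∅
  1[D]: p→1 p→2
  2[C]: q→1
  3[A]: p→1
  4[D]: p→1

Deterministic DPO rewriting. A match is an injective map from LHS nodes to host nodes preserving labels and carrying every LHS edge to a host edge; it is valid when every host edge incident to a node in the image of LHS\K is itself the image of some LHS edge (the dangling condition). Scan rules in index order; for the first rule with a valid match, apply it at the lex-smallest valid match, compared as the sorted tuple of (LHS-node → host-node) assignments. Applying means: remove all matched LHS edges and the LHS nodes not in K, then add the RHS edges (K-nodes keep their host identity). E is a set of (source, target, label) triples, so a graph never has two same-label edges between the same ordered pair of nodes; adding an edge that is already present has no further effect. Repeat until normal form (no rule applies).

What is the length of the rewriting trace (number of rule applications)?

[0] host  ⇒  5 nodes, 5 edges  {1-p->1 1-p->2 2-q->1 3-p->1 4-p->1}
[1] R0 @ {0↦2, 1↦1}  ⇒  5 nodes, 2 edges  {3-p->1 4-p->1}
[2] R2 @ {0↦3, 1↦4, 2↦1}  ⇒  4 nodes, 0 edges  {∅}
halt: no rule applies after step 2

Answer: 2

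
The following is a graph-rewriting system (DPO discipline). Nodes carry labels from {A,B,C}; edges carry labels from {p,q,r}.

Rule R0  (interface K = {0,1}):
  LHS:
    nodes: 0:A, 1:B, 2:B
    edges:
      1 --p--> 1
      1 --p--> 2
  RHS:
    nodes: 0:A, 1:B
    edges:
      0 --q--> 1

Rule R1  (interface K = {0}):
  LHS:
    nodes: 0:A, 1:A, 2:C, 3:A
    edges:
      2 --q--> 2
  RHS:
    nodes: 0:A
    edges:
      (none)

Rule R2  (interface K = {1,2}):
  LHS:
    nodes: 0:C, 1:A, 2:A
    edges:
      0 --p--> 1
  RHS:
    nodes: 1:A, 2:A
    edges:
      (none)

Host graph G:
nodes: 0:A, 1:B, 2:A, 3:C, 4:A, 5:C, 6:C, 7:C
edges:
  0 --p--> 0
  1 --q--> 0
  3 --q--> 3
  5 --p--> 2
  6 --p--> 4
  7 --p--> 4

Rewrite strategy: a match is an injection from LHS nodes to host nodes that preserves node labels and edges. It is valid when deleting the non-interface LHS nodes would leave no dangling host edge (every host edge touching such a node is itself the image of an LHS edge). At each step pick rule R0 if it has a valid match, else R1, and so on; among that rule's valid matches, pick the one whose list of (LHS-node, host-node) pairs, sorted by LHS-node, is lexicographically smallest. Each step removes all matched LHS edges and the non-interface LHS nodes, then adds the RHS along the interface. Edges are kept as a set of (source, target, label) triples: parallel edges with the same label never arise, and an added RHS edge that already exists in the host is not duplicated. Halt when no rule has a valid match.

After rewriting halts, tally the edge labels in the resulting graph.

start.  V:8 E:6  edges: 0-p->0 1-q->0 3-q->3 5-p->2 6-p->4 7-p->4
1. fire R2 via {0↦5, 1↦2, 2↦0}  →  V:7 E:5  edges: 0-p->0 1-q->0 3-q->3 6-p->4 7-p->4
2. fire R2 via {0↦6, 1↦4, 2↦0}  →  V:6 E:4  edges: 0-p->0 1-q->0 3-q->3 7-p->4
3. fire R2 via {0↦7, 1↦4, 2↦0}  →  V:5 E:3  edges: 0-p->0 1-q->0 3-q->3
4. fire R1 via {0↦0, 1↦2, 2↦3, 3↦4}  →  V:2 E:2  edges: 0-p->0 1-q->0
halt: no rule applies after step 4
NF edges: [(0, 0, 'p'), (1, 0, 'q')]

Answer: p:1 q:1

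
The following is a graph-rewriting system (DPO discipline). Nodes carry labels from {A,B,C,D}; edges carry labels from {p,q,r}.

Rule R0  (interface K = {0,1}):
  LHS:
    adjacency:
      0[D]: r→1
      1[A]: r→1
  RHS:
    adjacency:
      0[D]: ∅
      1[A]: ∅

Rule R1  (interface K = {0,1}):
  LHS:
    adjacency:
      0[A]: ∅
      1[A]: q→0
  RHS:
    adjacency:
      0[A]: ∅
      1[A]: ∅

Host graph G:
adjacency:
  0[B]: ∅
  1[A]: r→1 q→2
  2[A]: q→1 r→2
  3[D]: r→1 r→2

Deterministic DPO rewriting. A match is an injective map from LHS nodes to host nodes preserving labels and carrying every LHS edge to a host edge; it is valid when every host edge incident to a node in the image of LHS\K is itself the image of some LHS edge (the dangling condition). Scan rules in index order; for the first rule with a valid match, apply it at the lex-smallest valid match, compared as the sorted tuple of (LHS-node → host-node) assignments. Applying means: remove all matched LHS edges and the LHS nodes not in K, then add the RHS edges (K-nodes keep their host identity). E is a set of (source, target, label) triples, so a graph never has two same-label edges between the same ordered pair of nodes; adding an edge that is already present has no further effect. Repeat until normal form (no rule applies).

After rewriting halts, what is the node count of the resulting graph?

[0] host  ⇒  4 nodes, 6 edges  {1-r->1 1-q->2 2-q->1 2-r->2 3-r->1 3-r->2}
[1] R0 @ {0↦3, 1↦1}  ⇒  4 nodes, 4 edges  {1-q->2 2-q->1 2-r->2 3-r->2}
[2] R0 @ {0↦3, 1↦2}  ⇒  4 nodes, 2 edges  {1-q->2 2-q->1}
[3] R1 @ {0↦1, 1↦2}  ⇒  4 nodes, 1 edges  {1-q->2}
[4] R1 @ {0↦2, 1↦1}  ⇒  4 nodes, 0 edges  {∅}
halt: no rule applies after step 4
NF nodes: {0:B, 1:A, 2:A, 3:D}

Answer: 4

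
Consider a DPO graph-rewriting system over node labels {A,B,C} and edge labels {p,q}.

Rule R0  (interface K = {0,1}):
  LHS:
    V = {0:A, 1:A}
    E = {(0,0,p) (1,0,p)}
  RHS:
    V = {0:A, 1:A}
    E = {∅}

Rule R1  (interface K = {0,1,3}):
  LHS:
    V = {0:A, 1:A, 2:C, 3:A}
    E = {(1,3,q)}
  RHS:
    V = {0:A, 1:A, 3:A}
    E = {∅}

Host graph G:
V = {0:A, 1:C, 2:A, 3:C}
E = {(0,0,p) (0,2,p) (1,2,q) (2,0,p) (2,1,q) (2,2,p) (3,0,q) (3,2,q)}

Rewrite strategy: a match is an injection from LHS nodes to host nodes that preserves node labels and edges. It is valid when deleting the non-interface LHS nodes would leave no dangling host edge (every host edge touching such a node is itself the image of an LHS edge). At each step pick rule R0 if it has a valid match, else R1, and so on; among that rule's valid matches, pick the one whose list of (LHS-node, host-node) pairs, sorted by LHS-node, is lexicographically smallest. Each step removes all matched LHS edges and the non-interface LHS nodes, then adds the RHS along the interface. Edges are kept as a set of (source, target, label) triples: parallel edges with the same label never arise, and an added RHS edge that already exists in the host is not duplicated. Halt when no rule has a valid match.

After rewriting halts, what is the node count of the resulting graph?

Answer: 4

Derivation:
[0] host  ⇒  4 nodes, 8 edges  {0-p->0 0-p->2 1-q->2 2-p->0 2-q->1 2-p->2 3-q->0 3-q->2}
[1] R0 @ {0↦0, 1↦2}  ⇒  4 nodes, 6 edges  {0-p->2 1-q->2 2-q->1 2-p->2 3-q->0 3-q->2}
[2] R0 @ {0↦2, 1↦0}  ⇒  4 nodes, 4 edges  {1-q->2 2-q->1 3-q->0 3-q->2}
final graph: no rule applies after step 2
NF nodes: {0:A, 1:C, 2:A, 3:C}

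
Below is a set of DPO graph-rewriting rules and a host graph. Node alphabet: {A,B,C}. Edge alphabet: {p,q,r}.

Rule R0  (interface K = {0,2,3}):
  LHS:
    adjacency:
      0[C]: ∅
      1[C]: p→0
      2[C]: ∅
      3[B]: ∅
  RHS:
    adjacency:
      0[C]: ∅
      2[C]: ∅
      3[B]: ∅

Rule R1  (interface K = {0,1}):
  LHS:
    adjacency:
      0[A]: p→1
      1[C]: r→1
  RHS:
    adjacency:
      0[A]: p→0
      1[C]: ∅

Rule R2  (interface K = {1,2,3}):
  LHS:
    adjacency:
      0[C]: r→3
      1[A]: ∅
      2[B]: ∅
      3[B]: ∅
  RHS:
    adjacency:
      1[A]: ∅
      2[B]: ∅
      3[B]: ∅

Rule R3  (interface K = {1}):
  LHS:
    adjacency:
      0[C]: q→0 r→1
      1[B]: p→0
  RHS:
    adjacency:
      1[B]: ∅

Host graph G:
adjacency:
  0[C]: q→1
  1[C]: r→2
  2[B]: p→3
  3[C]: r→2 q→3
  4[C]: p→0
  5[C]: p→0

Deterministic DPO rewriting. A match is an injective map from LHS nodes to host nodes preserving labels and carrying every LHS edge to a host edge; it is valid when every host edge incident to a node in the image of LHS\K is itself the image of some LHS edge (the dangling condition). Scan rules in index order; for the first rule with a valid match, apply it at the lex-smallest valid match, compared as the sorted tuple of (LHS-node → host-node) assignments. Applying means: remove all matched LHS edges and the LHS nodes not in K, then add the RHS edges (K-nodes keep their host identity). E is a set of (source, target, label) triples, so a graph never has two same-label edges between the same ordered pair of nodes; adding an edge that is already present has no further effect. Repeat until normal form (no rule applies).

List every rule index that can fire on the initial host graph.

Answer: [R0,R3]

Rewrite trace:
R0: 6 valid matches — {0↦0, 1↦4, 2↦1, 3↦2}, {0↦0, 1↦4, 2↦3, 3↦2}, {0↦0, 1↦4, 2↦5, 3↦2} (+3 more)
R1: no valid match — LHS pattern not found
R2: no valid match — LHS pattern not found
R3: 1 valid match — {0↦3, 1↦2}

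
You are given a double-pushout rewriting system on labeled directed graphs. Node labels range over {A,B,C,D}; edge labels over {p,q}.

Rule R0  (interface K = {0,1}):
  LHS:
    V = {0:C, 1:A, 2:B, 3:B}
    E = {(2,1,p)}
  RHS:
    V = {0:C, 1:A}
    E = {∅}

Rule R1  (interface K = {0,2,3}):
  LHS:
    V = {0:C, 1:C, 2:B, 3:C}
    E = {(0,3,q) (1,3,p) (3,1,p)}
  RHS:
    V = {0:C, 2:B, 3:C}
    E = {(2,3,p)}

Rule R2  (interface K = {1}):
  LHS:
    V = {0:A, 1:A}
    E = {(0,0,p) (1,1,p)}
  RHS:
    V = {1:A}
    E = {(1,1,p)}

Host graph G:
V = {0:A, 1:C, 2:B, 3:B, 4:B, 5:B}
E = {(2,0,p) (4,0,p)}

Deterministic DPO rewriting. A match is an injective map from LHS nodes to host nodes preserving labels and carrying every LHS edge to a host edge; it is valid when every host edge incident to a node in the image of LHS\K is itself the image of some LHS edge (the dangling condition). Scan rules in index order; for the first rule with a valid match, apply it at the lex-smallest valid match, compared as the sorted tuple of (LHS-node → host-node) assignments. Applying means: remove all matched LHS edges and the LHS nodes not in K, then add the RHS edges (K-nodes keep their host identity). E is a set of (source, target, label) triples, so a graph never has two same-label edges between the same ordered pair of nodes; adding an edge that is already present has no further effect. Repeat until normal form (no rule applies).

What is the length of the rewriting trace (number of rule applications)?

Answer: 2

Rewrite trace:
start.  V:6 E:2  edges: 2-p->0 4-p->0
1. fire R0 via {0↦1, 1↦0, 2↦2, 3↦3}  →  V:4 E:1  edges: 4-p->0
2. fire R0 via {0↦1, 1↦0, 2↦4, 3↦5}  →  V:2 E:0  edges: ∅
normal form: no rule applies after step 2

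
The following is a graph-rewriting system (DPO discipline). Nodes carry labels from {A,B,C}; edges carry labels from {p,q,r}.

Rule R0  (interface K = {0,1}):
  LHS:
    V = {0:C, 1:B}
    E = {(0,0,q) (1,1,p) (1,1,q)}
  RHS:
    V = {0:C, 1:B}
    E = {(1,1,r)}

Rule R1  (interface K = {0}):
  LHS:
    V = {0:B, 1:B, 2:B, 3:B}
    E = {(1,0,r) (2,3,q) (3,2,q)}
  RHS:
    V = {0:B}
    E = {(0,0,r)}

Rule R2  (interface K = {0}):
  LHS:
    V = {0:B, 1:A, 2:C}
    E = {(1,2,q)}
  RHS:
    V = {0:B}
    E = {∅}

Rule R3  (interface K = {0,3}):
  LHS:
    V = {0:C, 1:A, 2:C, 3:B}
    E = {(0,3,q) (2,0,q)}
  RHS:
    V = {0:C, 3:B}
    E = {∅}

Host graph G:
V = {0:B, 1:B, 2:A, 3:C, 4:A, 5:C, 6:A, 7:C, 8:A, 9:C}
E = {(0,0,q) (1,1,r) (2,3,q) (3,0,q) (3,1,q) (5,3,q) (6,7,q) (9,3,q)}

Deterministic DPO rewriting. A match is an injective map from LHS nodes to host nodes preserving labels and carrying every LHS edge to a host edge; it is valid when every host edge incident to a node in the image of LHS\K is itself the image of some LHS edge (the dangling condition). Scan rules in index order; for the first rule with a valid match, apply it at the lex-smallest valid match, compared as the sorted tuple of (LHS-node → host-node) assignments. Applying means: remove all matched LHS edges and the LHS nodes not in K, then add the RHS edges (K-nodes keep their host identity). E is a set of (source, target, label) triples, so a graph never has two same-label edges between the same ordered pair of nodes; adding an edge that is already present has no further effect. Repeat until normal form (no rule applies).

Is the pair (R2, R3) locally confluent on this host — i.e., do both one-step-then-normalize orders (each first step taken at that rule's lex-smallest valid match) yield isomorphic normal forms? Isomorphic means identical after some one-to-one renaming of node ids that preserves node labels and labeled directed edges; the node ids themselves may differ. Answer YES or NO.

Answer: YES

Steps:
branch R2-first: apply at {0↦0, 1↦6, 2↦7} → |E|=7, then 3 more step(s) → NF |V|=2 |E|=2 V={0:B, 1:B} E=0-q->0 1-r->1
branch R3-first: apply at {0↦3, 1↦4, 2↦5, 3↦0} → |E|=6, then 3 more step(s) → NF |V|=2 |E|=2 V={0:B, 1:B} E=0-q->0 1-r->1
graphs isomorphic (equal up to label-preserving node renaming)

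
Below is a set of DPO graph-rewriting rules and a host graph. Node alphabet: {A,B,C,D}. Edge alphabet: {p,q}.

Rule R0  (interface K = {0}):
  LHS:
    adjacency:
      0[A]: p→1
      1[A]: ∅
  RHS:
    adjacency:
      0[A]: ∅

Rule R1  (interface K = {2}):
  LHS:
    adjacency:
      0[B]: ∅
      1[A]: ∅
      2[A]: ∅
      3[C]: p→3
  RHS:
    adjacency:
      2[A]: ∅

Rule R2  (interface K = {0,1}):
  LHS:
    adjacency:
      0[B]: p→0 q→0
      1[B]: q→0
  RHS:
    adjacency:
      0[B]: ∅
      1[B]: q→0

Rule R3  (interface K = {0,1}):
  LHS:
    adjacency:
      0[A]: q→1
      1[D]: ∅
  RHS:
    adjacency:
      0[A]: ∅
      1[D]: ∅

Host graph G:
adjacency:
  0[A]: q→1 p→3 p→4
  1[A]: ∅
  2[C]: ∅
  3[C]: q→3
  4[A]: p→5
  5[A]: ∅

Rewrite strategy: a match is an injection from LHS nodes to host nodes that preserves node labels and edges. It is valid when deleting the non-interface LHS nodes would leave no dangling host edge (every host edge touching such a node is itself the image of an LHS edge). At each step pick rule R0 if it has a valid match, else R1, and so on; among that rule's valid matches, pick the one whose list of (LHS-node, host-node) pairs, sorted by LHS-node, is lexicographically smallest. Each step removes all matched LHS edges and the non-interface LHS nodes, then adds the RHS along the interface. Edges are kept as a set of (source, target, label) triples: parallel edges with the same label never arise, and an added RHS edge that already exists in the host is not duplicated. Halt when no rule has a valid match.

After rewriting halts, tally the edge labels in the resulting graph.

initial: |V|=6 |E|=5  E = 0-q->1 0-p->3 0-p->4 3-q->3 4-p->5
step 1: apply R0 at {0↦4, 1↦5}  → |V|=5 |E|=4  E = 0-q->1 0-p->3 0-p->4 3-q->3
step 2: apply R0 at {0↦0, 1↦4}  → |V|=4 |E|=3  E = 0-q->1 0-p->3 3-q->3
halt: no rule applies after step 2
NF edges: [(0, 1, 'q'), (0, 3, 'p'), (3, 3, 'q')]

Answer: p:1 q:2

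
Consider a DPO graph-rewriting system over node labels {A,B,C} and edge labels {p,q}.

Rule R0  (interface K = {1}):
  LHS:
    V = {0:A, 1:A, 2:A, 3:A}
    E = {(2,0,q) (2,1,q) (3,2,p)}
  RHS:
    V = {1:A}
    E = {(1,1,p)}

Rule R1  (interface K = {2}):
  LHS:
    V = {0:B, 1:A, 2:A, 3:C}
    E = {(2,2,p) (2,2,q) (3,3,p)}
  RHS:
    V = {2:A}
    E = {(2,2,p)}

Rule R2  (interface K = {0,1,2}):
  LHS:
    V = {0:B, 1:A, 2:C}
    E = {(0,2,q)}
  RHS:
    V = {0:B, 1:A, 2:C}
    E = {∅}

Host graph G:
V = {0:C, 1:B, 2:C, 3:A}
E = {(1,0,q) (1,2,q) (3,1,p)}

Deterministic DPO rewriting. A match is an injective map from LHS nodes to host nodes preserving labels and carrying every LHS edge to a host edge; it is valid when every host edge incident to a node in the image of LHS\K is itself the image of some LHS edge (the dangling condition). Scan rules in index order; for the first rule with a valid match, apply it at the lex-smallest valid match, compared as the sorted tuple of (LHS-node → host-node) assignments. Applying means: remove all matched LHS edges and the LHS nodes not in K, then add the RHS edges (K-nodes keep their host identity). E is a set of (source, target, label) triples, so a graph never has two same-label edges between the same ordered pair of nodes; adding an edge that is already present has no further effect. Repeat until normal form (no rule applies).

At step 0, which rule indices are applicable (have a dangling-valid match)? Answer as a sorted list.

R0: no valid match — LHS pattern not found
R1: no valid match — LHS pattern not found
R2: 2 valid matches — {0↦1, 1↦3, 2↦0}, {0↦1, 1↦3, 2↦2}

Answer: [R2]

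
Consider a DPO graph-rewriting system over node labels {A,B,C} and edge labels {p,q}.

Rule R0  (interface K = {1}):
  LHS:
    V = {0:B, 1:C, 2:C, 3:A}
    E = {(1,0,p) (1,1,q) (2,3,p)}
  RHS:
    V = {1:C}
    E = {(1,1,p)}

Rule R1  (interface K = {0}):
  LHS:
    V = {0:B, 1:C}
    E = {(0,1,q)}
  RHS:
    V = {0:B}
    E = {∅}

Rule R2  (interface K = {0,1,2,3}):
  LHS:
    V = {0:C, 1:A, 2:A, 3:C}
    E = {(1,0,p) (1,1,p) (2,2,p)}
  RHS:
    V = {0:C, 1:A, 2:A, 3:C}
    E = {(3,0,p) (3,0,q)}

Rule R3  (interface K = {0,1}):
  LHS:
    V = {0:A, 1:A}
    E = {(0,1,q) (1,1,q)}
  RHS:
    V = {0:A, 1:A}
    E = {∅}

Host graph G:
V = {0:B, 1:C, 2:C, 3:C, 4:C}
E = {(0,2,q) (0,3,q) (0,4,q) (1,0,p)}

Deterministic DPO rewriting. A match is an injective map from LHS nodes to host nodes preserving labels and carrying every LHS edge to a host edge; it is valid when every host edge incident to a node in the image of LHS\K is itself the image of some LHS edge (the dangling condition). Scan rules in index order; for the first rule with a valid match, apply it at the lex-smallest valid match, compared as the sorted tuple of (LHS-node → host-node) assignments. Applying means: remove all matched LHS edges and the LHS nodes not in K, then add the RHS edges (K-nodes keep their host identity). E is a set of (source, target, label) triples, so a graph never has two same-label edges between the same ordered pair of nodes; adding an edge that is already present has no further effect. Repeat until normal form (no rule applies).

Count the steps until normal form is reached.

start.  V:5 E:4  edges: 0-q->2 0-q->3 0-q->4 1-p->0
1. fire R1 via {0↦0, 1↦2}  →  V:4 E:3  edges: 0-q->3 0-q->4 1-p->0
2. fire R1 via {0↦0, 1↦3}  →  V:3 E:2  edges: 0-q->4 1-p->0
3. fire R1 via {0↦0, 1↦4}  →  V:2 E:1  edges: 1-p->0
final graph: no rule applies after step 3

Answer: 3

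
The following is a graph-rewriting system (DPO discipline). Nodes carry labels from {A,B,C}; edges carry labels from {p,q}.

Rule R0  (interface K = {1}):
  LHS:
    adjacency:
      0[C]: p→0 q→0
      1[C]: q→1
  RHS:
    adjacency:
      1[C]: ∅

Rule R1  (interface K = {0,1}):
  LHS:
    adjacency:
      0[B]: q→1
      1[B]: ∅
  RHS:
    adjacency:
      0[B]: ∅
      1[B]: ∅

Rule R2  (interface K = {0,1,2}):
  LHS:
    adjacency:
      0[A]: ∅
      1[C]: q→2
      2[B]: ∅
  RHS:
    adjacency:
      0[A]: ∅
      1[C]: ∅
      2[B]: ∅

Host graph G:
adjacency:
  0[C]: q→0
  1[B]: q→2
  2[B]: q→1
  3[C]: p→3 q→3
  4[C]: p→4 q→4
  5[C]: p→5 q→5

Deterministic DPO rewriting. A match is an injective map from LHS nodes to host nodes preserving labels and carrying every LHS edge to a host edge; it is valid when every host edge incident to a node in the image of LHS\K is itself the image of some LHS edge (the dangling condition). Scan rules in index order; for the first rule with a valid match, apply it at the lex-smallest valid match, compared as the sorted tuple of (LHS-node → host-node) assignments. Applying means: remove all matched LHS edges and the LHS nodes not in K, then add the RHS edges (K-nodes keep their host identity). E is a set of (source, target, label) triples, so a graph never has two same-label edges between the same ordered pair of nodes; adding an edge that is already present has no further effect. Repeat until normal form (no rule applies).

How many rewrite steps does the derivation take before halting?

[0] host  ⇒  6 nodes, 9 edges  {0-q->0 1-q->2 2-q->1 3-p->3 3-q->3 4-p->4 4-q->4 5-p->5 5-q->5}
[1] R0 @ {0↦3, 1↦0}  ⇒  5 nodes, 6 edges  {1-q->2 2-q->1 4-p->4 4-q->4 5-p->5 5-q->5}
[2] R0 @ {0↦4, 1↦5}  ⇒  4 nodes, 3 edges  {1-q->2 2-q->1 5-p->5}
[3] R1 @ {0↦1, 1↦2}  ⇒  4 nodes, 2 edges  {2-q->1 5-p->5}
[4] R1 @ {0↦2, 1↦1}  ⇒  4 nodes, 1 edges  {5-p->5}
halt: no rule applies after step 4

Answer: 4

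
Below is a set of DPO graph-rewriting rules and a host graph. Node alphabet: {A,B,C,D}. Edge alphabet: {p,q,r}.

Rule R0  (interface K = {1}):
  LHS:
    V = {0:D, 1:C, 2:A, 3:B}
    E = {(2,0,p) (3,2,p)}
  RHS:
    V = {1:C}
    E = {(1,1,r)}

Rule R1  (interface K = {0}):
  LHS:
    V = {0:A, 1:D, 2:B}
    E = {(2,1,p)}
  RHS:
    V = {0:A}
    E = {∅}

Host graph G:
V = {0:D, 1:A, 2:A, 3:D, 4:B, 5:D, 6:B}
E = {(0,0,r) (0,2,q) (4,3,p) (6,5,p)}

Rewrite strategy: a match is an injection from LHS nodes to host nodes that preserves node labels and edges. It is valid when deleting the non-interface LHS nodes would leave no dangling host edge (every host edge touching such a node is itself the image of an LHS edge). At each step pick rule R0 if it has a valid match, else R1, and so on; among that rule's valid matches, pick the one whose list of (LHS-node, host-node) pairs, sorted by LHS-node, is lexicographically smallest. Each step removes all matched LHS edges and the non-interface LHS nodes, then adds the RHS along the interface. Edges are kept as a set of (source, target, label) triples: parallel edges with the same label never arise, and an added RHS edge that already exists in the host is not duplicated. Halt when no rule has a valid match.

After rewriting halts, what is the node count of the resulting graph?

[0] host  ⇒  7 nodes, 4 edges  {0-r->0 0-q->2 4-p->3 6-p->5}
[1] R1 @ {0↦1, 1↦3, 2↦4}  ⇒  5 nodes, 3 edges  {0-r->0 0-q->2 6-p->5}
[2] R1 @ {0↦1, 1↦5, 2↦6}  ⇒  3 nodes, 2 edges  {0-r->0 0-q->2}
normal form: no rule applies after step 2
NF nodes: {0:D, 1:A, 2:A}

Answer: 3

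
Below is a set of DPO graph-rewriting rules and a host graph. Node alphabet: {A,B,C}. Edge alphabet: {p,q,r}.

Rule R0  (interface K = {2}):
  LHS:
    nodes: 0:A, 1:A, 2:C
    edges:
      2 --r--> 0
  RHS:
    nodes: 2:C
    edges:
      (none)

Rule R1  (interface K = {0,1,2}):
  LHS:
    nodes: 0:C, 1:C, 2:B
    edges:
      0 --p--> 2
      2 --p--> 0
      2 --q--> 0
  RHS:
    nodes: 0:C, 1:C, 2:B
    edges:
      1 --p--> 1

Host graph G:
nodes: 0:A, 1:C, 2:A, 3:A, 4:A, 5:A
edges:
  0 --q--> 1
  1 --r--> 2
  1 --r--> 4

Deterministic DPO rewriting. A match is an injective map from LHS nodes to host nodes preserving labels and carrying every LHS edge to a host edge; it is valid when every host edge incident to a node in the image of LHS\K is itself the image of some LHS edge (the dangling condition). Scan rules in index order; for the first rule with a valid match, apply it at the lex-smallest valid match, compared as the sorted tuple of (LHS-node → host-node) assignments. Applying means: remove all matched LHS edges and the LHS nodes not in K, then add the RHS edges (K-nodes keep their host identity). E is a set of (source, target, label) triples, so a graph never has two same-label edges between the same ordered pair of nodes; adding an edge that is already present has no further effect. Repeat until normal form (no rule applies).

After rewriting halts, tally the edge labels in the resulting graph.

Answer: q:1

Steps:
initial: |V|=6 |E|=3  E = 0-q->1 1-r->2 1-r->4
step 1: apply R0 at {0↦2, 1↦3, 2↦1}  → |V|=4 |E|=2  E = 0-q->1 1-r->4
step 2: apply R0 at {0↦4, 1↦5, 2↦1}  → |V|=2 |E|=1  E = 0-q->1
normal form: no rule applies after step 2
NF edges: [(0, 1, 'q')]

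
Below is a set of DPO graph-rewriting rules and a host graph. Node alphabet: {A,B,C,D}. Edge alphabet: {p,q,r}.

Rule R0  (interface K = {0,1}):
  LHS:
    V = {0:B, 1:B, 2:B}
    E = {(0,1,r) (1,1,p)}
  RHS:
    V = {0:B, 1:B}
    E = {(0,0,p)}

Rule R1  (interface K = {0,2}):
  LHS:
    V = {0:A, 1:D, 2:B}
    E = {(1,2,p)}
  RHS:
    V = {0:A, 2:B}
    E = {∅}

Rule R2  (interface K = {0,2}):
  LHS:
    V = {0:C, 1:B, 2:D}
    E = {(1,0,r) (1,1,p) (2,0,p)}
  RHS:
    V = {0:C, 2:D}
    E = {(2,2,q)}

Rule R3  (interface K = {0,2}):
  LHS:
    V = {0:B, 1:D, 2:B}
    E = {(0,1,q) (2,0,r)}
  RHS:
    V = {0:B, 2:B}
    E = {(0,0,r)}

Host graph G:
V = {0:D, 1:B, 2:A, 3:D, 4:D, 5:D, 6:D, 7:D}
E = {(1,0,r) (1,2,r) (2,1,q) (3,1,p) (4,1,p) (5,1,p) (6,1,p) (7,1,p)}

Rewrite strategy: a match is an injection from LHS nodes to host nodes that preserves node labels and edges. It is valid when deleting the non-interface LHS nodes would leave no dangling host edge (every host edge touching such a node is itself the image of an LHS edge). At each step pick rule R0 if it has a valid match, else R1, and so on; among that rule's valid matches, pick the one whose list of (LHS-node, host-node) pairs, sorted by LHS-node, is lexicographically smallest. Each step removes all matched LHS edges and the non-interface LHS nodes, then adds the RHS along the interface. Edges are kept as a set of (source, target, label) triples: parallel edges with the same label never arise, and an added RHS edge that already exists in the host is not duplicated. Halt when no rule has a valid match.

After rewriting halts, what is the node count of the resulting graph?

Answer: 3

Derivation:
initial: |V|=8 |E|=8  E = 1-r->0 1-r->2 2-q->1 3-p->1 4-p->1 5-p->1 6-p->1 7-p->1
step 1: apply R1 at {0↦2, 1↦3, 2↦1}  → |V|=7 |E|=7  E = 1-r->0 1-r->2 2-q->1 4-p->1 5-p->1 6-p->1 7-p->1
step 2: apply R1 at {0↦2, 1↦4, 2↦1}  → |V|=6 |E|=6  E = 1-r->0 1-r->2 2-q->1 5-p->1 6-p->1 7-p->1
step 3: apply R1 at {0↦2, 1↦5, 2↦1}  → |V|=5 |E|=5  E = 1-r->0 1-r->2 2-q->1 6-p->1 7-p->1
step 4: apply R1 at {0↦2, 1↦6, 2↦1}  → |V|=4 |E|=4  E = 1-r->0 1-r->2 2-q->1 7-p->1
step 5: apply R1 at {0↦2, 1↦7, 2↦1}  → |V|=3 |E|=3  E = 1-r->0 1-r->2 2-q->1
halt: no rule applies after step 5
NF nodes: {0:D, 1:B, 2:A}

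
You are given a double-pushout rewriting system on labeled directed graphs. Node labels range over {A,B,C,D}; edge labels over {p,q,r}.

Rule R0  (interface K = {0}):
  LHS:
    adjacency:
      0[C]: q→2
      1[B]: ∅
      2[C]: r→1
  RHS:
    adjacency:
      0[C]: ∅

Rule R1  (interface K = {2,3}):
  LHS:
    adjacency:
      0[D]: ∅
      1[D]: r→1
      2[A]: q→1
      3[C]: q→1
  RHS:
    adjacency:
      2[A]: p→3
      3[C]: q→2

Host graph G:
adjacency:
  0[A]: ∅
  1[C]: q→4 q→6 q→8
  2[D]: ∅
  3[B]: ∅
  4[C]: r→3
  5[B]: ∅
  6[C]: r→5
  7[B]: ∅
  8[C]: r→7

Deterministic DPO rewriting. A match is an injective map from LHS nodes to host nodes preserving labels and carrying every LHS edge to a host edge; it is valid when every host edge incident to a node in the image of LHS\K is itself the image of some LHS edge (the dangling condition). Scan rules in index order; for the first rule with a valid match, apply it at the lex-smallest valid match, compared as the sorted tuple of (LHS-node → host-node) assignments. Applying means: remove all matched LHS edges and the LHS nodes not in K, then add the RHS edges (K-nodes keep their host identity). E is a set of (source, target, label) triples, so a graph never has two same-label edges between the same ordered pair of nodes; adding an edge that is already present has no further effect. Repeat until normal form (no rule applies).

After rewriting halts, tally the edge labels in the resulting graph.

[0] host  ⇒  9 nodes, 6 edges  {1-q->4 1-q->6 1-q->8 4-r->3 6-r->5 8-r->7}
[1] R0 @ {0↦1, 1↦3, 2↦4}  ⇒  7 nodes, 4 edges  {1-q->6 1-q->8 6-r->5 8-r->7}
[2] R0 @ {0↦1, 1↦5, 2↦6}  ⇒  5 nodes, 2 edges  {1-q->8 8-r->7}
[3] R0 @ {0↦1, 1↦7, 2↦8}  ⇒  3 nodes, 0 edges  {∅}
normal form: no rule applies after step 3
NF edges: []

Answer: (no edges)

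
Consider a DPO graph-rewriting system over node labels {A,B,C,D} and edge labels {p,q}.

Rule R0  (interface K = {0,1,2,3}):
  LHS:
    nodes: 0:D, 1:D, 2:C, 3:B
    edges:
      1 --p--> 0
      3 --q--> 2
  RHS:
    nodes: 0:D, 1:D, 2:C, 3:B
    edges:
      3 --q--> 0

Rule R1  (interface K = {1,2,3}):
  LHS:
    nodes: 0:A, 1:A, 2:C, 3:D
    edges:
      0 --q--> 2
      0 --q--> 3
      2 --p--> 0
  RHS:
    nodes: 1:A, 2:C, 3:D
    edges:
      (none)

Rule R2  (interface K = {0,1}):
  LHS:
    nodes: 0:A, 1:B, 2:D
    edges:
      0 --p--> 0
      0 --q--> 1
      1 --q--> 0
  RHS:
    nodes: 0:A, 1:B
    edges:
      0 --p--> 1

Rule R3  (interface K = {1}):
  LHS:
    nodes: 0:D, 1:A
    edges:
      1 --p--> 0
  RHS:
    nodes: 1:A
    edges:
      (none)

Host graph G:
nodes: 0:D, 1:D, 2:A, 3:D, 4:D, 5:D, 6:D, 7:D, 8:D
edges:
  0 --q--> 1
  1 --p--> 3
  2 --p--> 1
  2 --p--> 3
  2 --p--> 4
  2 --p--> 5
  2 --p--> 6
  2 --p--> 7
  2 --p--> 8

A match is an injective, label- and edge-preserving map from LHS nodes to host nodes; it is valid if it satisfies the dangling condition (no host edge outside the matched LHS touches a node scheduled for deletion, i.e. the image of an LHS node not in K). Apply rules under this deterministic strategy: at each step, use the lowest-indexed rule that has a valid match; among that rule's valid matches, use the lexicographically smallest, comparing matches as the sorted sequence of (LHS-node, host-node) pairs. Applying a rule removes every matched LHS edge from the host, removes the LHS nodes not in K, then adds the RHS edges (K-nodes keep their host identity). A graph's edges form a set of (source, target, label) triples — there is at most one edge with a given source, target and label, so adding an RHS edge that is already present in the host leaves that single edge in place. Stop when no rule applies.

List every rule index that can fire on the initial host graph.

R0: no valid match — LHS pattern not found
R1: no valid match — LHS pattern not found
R2: no valid match — LHS pattern not found
R3: 5 valid matches — {0↦4, 1↦2}, {0↦5, 1↦2}, {0↦6, 1↦2} (+2 more)

Answer: [R3]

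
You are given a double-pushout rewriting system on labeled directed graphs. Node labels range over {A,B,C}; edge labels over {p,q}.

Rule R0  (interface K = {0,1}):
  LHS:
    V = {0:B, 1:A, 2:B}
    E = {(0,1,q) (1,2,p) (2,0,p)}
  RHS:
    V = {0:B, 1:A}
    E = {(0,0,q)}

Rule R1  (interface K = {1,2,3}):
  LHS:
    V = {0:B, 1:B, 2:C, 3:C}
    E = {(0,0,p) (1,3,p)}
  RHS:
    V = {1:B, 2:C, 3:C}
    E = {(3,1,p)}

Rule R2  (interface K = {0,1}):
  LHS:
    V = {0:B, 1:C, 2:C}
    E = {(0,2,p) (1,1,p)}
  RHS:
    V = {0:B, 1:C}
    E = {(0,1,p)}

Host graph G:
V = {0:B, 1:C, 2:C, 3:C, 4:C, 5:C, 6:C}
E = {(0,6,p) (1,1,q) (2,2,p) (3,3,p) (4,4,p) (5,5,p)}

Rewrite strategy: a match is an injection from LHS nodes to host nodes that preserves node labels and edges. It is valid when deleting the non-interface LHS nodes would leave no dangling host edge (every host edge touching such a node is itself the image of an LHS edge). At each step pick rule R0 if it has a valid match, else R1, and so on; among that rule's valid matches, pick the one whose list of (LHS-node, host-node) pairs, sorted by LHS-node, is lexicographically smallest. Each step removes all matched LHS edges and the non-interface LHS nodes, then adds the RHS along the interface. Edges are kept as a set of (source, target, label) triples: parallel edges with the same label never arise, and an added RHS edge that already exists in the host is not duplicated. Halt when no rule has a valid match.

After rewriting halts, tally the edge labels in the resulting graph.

Answer: p:1 q:1

Derivation:
[0] host  ⇒  7 nodes, 6 edges  {0-p->6 1-q->1 2-p->2 3-p->3 4-p->4 5-p->5}
[1] R2 @ {0↦0, 1↦2, 2↦6}  ⇒  6 nodes, 5 edges  {0-p->2 1-q->1 3-p->3 4-p->4 5-p->5}
[2] R2 @ {0↦0, 1↦3, 2↦2}  ⇒  5 nodes, 4 edges  {0-p->3 1-q->1 4-p->4 5-p->5}
[3] R2 @ {0↦0, 1↦4, 2↦3}  ⇒  4 nodes, 3 edges  {0-p->4 1-q->1 5-p->5}
[4] R2 @ {0↦0, 1↦5, 2↦4}  ⇒  3 nodes, 2 edges  {0-p->5 1-q->1}
final graph: no rule applies after step 4
NF edges: [(0, 5, 'p'), (1, 1, 'q')]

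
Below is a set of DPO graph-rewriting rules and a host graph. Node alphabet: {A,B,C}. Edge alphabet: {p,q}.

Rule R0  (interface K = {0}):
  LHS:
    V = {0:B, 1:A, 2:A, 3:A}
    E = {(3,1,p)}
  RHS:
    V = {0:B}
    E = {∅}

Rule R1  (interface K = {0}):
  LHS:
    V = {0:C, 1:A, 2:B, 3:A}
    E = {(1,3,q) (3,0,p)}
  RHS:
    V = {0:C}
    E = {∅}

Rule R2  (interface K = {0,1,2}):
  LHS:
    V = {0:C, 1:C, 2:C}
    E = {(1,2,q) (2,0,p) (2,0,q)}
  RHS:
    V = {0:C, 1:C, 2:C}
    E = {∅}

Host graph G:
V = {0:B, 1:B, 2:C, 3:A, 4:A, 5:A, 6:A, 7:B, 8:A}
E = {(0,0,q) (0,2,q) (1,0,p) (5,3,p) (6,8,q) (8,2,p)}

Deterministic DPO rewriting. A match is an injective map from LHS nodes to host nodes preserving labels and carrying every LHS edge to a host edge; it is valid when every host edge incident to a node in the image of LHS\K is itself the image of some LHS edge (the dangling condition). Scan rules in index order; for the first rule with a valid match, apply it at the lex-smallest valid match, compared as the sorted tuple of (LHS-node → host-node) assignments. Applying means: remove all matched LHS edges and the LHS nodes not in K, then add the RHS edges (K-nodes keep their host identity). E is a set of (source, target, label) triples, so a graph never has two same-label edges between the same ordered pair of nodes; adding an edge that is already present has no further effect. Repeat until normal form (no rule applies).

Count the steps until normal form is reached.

Answer: 2

Steps:
start.  V:9 E:6  edges: 0-q->0 0-q->2 1-p->0 5-p->3 6-q->8 8-p->2
1. fire R0 via {0↦0, 1↦3, 2↦4, 3↦5}  →  V:6 E:5  edges: 0-q->0 0-q->2 1-p->0 6-q->8 8-p->2
2. fire R1 via {0↦2, 1↦6, 2↦7, 3↦8}  →  V:3 E:3  edges: 0-q->0 0-q->2 1-p->0
final graph: no rule applies after step 2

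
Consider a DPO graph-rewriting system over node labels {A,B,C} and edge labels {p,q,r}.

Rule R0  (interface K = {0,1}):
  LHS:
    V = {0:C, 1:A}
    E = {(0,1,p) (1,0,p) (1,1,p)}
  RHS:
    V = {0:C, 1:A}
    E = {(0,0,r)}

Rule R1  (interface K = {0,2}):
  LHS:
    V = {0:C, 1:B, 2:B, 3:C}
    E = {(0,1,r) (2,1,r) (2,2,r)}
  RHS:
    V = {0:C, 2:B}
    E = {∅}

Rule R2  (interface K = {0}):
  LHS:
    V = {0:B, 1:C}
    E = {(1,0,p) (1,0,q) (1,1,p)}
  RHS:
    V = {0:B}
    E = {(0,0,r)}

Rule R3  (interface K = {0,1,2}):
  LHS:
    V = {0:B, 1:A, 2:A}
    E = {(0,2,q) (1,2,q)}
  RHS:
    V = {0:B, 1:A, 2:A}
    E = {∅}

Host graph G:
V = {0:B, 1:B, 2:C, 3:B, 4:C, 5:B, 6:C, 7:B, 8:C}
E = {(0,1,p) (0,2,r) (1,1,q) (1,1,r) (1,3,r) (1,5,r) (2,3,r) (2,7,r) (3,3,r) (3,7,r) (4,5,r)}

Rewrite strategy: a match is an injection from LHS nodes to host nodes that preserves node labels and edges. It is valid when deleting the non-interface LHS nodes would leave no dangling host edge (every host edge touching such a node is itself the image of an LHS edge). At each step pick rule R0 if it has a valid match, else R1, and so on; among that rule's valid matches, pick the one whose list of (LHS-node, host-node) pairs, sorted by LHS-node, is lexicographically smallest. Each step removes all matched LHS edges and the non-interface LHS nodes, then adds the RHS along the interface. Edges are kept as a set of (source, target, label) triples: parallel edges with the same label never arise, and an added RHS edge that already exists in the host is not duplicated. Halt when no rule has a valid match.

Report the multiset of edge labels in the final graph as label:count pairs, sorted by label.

initial: |V|=9 |E|=11  E = 0-p->1 0-r->2 1-q->1 1-r->1 1-r->3 1-r->5 2-r->3 2-r->7 3-r->3 3-r->7 4-r->5
step 1: apply R1 at {0↦2, 1↦7, 2↦3, 3↦6}  → |V|=7 |E|=8  E = 0-p->1 0-r->2 1-q->1 1-r->1 1-r->3 1-r->5 2-r->3 4-r->5
step 2: apply R1 at {0↦2, 1↦3, 2↦1, 3↦8}  → |V|=5 |E|=5  E = 0-p->1 0-r->2 1-q->1 1-r->5 4-r->5
halt: no rule applies after step 2
NF edges: [(0, 1, 'p'), (0, 2, 'r'), (1, 1, 'q'), (1, 5, 'r'), (4, 5, 'r')]

Answer: p:1 q:1 r:3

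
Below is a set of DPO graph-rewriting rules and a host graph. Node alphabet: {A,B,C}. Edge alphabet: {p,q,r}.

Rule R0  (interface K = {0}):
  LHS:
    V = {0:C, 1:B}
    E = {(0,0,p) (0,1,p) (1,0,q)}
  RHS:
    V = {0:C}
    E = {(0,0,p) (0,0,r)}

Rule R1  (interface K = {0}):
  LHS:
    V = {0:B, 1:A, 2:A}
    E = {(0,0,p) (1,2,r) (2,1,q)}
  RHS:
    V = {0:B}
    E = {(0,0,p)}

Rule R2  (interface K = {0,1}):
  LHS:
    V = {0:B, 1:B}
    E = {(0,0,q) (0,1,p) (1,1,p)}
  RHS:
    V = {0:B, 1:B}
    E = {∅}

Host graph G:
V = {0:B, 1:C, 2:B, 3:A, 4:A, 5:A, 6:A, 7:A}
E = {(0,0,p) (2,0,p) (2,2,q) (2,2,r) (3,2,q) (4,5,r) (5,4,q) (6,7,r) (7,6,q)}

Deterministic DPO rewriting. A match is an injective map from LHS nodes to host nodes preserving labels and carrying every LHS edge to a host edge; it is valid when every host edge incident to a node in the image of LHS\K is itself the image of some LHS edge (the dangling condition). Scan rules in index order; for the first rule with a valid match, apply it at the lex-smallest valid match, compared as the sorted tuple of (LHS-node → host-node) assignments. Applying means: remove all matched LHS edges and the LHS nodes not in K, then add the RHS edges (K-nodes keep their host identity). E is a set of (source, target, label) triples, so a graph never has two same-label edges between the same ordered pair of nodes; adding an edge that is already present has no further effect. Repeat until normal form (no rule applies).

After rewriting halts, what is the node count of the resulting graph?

start.  V:8 E:9  edges: 0-p->0 2-p->0 2-q->2 2-r->2 3-q->2 4-r->5 5-q->4 6-r->7 7-q->6
1. fire R1 via {0↦0, 1↦4, 2↦5}  →  V:6 E:7  edges: 0-p->0 2-p->0 2-q->2 2-r->2 3-q->2 6-r->7 7-q->6
2. fire R1 via {0↦0, 1↦6, 2↦7}  →  V:4 E:5  edges: 0-p->0 2-p->0 2-q->2 2-r->2 3-q->2
3. fire R2 via {0↦2, 1↦0}  →  V:4 E:2  edges: 2-r->2 3-q->2
final graph: no rule applies after step 3
NF nodes: {0:B, 1:C, 2:B, 3:A}

Answer: 4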